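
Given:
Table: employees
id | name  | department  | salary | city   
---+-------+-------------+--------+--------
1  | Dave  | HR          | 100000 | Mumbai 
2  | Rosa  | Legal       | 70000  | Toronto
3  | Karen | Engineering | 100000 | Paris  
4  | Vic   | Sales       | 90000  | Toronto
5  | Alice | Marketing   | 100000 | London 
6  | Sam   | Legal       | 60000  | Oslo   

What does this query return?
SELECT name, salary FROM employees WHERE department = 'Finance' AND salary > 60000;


Filtering: department = 'Finance' AND salary > 60000
Matching: 0 rows

Empty result set (0 rows)


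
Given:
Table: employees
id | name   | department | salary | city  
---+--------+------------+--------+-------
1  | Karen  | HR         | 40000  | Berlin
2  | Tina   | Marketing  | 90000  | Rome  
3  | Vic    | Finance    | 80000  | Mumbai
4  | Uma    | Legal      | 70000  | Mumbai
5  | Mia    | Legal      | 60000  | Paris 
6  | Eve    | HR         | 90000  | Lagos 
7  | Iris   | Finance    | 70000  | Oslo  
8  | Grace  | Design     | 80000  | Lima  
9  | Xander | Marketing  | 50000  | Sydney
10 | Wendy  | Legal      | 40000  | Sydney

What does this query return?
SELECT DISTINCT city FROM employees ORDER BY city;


All 'city' values (row order): Berlin, Rome, Mumbai, Mumbai, Paris, Lagos, Oslo, Lima, Sydney, Sydney
Removing duplicates leaves 8 unique value(s).

8 values:
Berlin
Lagos
Lima
Mumbai
Oslo
Paris
Rome
Sydney


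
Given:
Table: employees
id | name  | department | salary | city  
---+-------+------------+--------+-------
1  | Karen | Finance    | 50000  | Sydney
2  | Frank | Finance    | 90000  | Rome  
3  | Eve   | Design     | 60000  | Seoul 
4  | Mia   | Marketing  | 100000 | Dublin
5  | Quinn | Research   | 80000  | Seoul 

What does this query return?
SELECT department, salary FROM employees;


Projecting columns: department, salary

5 rows:
Finance, 50000
Finance, 90000
Design, 60000
Marketing, 100000
Research, 80000


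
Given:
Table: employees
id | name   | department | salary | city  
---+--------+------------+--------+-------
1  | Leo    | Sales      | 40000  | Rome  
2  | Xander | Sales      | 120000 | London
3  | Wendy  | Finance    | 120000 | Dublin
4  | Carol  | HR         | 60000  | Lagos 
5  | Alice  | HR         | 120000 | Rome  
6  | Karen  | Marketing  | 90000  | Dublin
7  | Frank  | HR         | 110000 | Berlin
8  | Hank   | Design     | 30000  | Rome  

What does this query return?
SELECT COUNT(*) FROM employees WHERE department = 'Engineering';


Counting rows where department = 'Engineering'


0


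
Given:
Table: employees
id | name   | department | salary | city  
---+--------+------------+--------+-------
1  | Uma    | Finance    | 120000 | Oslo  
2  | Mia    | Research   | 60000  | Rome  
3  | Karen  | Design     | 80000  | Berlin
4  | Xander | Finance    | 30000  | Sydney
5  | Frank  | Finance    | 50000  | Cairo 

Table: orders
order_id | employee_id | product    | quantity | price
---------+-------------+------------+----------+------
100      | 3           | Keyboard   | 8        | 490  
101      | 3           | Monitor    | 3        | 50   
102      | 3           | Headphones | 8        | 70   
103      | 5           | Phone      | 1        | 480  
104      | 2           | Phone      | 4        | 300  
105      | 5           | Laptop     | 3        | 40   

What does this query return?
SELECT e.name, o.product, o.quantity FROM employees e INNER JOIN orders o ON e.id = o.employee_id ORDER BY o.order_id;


Joining employees.id = orders.employee_id:
  employee Karen (id=3) -> order Keyboard
  employee Karen (id=3) -> order Monitor
  employee Karen (id=3) -> order Headphones
  employee Frank (id=5) -> order Phone
  employee Mia (id=2) -> order Phone
  employee Frank (id=5) -> order Laptop


6 rows:
Karen, Keyboard, 8
Karen, Monitor, 3
Karen, Headphones, 8
Frank, Phone, 1
Mia, Phone, 4
Frank, Laptop, 3


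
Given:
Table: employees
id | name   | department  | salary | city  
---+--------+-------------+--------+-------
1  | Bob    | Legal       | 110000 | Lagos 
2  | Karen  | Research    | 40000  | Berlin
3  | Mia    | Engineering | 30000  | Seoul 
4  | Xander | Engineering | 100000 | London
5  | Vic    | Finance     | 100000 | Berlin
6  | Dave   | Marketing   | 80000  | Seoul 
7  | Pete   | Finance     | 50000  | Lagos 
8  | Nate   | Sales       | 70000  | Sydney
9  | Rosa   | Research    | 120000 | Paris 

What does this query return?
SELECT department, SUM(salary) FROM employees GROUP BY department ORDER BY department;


Summing salary within each department:
  Engineering: 30000 + 100000 = 130000
  Finance: 100000 + 50000 = 150000
  Legal: 110000 = 110000
  Marketing: 80000 = 80000
  Research: 40000 + 120000 = 160000
  Sales: 70000 = 70000


6 groups:
Engineering, 130000
Finance, 150000
Legal, 110000
Marketing, 80000
Research, 160000
Sales, 70000


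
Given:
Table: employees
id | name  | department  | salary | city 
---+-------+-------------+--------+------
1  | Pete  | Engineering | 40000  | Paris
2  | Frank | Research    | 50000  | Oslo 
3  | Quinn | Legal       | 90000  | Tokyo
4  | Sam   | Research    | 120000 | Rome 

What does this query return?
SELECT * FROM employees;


SELECT * returns all 4 rows with all columns

4 rows:
1, Pete, Engineering, 40000, Paris
2, Frank, Research, 50000, Oslo
3, Quinn, Legal, 90000, Tokyo
4, Sam, Research, 120000, Rome


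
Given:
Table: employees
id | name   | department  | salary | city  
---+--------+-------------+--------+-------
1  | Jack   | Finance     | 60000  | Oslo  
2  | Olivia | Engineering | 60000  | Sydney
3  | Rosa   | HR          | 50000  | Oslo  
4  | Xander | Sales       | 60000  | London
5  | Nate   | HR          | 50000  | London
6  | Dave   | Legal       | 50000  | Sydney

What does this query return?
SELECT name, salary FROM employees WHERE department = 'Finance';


Filtering: department = 'Finance'
Matching rows: 1

1 rows:
Jack, 60000


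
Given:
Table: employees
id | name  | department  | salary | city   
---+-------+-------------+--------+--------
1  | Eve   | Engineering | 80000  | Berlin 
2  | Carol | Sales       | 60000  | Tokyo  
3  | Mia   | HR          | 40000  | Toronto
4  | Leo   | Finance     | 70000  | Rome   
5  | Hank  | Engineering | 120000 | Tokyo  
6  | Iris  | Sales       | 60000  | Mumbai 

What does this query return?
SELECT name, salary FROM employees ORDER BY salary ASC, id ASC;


Sorting by salary ASC, then id ASC for ties

6 rows:
Mia, 40000
Carol, 60000
Iris, 60000
Leo, 70000
Eve, 80000
Hank, 120000


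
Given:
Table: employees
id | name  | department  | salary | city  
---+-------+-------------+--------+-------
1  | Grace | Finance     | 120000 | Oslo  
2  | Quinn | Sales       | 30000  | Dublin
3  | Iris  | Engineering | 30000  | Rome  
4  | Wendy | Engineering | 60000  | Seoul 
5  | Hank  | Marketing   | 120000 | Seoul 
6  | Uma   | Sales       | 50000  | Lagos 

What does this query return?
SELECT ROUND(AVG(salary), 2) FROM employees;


SUM(salary) = 410000
COUNT = 6
ROUND(AVG, 2) = ROUND(410000 / 6, 2) = 68333.33

68333.33


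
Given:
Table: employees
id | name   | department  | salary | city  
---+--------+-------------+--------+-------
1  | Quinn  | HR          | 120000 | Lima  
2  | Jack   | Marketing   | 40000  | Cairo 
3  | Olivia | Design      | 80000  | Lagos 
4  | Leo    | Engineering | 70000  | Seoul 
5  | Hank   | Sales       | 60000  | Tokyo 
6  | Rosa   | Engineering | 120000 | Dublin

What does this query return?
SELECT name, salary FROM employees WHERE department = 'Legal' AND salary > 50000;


Filtering: department = 'Legal' AND salary > 50000
Matching: 0 rows

Empty result set (0 rows)


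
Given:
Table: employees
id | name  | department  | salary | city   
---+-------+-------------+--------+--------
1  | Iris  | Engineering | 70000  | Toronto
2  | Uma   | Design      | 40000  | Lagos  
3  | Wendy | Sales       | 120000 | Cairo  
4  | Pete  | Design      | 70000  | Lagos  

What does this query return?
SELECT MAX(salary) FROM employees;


Salaries: 70000, 40000, 120000, 70000
MAX = 120000

120000


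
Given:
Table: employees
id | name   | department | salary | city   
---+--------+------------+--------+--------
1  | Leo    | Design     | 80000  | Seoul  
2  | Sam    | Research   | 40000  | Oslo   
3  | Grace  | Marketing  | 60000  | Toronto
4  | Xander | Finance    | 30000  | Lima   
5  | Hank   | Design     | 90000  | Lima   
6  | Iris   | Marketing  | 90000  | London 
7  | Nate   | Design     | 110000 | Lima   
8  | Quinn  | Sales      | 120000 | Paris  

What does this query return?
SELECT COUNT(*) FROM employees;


COUNT(*) counts all rows

8


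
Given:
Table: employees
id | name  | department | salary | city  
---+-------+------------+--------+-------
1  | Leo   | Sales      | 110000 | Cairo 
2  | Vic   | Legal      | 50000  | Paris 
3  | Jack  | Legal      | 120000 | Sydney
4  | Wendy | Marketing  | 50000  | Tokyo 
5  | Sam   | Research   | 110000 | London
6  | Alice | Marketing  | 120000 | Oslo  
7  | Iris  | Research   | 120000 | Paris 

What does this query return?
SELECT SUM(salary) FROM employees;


SUM(salary) = 110000 + 50000 + 120000 + 50000 + 110000 + 120000 + 120000 = 680000

680000


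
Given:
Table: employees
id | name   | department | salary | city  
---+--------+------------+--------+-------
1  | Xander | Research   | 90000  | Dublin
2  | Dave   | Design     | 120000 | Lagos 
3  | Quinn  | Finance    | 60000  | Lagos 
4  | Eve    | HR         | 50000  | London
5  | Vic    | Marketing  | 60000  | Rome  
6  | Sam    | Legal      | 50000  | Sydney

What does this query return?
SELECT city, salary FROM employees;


Projecting columns: city, salary

6 rows:
Dublin, 90000
Lagos, 120000
Lagos, 60000
London, 50000
Rome, 60000
Sydney, 50000


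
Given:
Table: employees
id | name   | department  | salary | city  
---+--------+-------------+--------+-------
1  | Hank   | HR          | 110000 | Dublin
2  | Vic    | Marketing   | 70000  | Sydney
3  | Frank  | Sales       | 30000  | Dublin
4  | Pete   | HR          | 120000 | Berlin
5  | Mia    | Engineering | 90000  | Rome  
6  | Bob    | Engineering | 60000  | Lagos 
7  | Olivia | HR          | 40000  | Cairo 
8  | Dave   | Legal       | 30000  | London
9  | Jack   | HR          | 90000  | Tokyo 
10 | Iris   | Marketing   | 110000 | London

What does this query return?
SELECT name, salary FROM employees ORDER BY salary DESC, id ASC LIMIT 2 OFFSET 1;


Sort by salary DESC (id ASC tiebreak), then skip 1 and take 2
Rows 2 through 3

2 rows:
Hank, 110000
Iris, 110000


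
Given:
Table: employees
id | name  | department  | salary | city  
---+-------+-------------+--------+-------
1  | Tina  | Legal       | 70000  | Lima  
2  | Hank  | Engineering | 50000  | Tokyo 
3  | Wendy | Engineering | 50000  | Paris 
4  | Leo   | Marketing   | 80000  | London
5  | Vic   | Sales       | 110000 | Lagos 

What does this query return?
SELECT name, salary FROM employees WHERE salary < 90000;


Filtering: salary < 90000
Matching: 4 rows

4 rows:
Tina, 70000
Hank, 50000
Wendy, 50000
Leo, 80000


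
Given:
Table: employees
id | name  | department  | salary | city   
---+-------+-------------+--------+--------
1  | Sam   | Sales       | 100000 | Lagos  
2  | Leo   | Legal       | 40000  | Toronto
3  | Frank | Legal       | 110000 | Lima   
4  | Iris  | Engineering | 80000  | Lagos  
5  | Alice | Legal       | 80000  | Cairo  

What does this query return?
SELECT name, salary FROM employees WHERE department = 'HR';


Filtering: department = 'HR'
Matching rows: 0

Empty result set (0 rows)


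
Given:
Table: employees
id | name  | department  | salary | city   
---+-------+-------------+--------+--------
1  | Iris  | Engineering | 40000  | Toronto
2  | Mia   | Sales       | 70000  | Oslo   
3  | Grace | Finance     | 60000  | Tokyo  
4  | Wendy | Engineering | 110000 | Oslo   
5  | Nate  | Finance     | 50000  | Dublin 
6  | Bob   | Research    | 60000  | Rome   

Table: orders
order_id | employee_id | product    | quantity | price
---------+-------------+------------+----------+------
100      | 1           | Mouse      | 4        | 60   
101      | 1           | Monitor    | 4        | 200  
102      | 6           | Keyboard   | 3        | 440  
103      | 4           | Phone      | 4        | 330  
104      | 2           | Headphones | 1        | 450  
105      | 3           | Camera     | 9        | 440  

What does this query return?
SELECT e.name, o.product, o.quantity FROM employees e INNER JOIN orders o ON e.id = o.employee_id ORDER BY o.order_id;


Joining employees.id = orders.employee_id:
  employee Iris (id=1) -> order Mouse
  employee Iris (id=1) -> order Monitor
  employee Bob (id=6) -> order Keyboard
  employee Wendy (id=4) -> order Phone
  employee Mia (id=2) -> order Headphones
  employee Grace (id=3) -> order Camera


6 rows:
Iris, Mouse, 4
Iris, Monitor, 4
Bob, Keyboard, 3
Wendy, Phone, 4
Mia, Headphones, 1
Grace, Camera, 9


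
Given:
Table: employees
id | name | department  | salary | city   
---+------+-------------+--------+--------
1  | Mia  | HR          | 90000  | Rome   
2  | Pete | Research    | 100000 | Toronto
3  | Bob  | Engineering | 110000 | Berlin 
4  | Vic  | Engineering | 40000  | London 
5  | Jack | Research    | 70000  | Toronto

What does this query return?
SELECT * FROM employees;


SELECT * returns all 5 rows with all columns

5 rows:
1, Mia, HR, 90000, Rome
2, Pete, Research, 100000, Toronto
3, Bob, Engineering, 110000, Berlin
4, Vic, Engineering, 40000, London
5, Jack, Research, 70000, Toronto


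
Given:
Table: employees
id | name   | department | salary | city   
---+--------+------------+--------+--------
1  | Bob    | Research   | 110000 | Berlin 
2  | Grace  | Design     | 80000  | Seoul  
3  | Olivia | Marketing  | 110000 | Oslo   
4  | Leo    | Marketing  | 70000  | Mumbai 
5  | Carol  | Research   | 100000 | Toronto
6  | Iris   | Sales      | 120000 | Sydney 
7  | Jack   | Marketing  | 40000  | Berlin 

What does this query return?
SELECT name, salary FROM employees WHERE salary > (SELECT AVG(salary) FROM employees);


Subquery: AVG(salary) = 90000.0
Filtering: salary > 90000.0
  Bob (110000) -> MATCH
  Olivia (110000) -> MATCH
  Carol (100000) -> MATCH
  Iris (120000) -> MATCH


4 rows:
Bob, 110000
Olivia, 110000
Carol, 100000
Iris, 120000


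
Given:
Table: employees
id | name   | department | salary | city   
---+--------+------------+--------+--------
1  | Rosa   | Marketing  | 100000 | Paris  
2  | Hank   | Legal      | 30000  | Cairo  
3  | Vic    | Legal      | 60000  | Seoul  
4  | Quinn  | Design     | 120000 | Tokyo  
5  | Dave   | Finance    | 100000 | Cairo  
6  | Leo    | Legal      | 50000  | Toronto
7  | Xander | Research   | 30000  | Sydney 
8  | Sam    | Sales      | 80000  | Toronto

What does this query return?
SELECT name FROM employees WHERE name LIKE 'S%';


LIKE 'S%' matches names starting with 'S'
Matching: 1

1 rows:
Sam


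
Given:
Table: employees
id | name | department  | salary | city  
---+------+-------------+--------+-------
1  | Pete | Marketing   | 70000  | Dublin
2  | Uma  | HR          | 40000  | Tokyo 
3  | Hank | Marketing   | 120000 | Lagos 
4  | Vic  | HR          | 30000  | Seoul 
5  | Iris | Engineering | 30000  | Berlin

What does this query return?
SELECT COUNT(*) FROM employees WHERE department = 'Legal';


Counting rows where department = 'Legal'


0


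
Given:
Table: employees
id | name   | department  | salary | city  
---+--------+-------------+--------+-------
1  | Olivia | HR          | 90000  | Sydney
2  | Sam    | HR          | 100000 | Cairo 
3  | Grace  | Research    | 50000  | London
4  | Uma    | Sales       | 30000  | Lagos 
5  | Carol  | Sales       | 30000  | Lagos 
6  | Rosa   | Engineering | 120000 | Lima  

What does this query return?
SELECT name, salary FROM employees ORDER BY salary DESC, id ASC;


Sorting by salary DESC, then id ASC for ties

6 rows:
Rosa, 120000
Sam, 100000
Olivia, 90000
Grace, 50000
Uma, 30000
Carol, 30000


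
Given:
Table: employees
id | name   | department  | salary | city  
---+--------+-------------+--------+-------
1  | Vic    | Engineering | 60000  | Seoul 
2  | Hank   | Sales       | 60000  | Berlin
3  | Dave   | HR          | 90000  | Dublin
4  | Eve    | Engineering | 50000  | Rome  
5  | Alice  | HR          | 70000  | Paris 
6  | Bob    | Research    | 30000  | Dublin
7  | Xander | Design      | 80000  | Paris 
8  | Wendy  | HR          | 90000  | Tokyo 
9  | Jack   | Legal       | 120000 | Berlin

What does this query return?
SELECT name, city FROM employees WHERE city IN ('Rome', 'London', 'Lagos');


Filtering: city IN ('Rome', 'London', 'Lagos')
Matching: 1 rows

1 rows:
Eve, Rome


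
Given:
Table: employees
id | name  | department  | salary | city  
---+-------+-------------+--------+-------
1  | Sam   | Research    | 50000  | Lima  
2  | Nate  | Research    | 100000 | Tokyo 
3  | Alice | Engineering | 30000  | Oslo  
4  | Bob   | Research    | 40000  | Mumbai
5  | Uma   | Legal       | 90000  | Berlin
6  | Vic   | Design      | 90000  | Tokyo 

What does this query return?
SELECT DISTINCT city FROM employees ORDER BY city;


All 'city' values (row order): Lima, Tokyo, Oslo, Mumbai, Berlin, Tokyo
Removing duplicates leaves 5 unique value(s).

5 values:
Berlin
Lima
Mumbai
Oslo
Tokyo


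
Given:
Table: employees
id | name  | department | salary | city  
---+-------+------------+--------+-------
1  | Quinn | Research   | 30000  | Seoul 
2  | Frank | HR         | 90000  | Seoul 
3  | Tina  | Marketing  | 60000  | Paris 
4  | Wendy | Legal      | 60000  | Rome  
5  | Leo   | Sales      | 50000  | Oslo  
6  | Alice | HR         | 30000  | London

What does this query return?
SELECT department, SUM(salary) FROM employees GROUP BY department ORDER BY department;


Summing salary within each department:
  HR: 90000 + 30000 = 120000
  Legal: 60000 = 60000
  Marketing: 60000 = 60000
  Research: 30000 = 30000
  Sales: 50000 = 50000


5 groups:
HR, 120000
Legal, 60000
Marketing, 60000
Research, 30000
Sales, 50000


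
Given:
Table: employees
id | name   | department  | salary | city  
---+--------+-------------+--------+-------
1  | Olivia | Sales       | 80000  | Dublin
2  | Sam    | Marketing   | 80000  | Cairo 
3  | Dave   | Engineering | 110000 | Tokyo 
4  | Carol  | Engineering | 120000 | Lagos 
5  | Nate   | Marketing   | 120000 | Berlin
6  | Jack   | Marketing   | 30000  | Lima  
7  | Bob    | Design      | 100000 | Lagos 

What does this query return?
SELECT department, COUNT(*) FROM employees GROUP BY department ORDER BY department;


Assigning each row to its department group:
  Olivia -> Sales
  Sam -> Marketing
  Dave -> Engineering
  Carol -> Engineering
  Nate -> Marketing
  Jack -> Marketing
  Bob -> Design


4 groups:
Design, 1
Engineering, 2
Marketing, 3
Sales, 1


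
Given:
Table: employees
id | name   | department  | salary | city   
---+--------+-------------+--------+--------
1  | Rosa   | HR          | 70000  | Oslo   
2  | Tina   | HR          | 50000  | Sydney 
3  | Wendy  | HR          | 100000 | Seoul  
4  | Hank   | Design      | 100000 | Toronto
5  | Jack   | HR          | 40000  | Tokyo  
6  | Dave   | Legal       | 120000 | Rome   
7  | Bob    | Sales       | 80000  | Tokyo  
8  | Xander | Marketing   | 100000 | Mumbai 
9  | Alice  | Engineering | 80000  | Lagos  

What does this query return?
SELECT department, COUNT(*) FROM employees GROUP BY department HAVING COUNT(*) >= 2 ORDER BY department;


Groups with count >= 2:
  HR: 4 -> PASS
  Design: 1 -> filtered out
  Engineering: 1 -> filtered out
  Legal: 1 -> filtered out
  Marketing: 1 -> filtered out
  Sales: 1 -> filtered out


1 groups:
HR, 4


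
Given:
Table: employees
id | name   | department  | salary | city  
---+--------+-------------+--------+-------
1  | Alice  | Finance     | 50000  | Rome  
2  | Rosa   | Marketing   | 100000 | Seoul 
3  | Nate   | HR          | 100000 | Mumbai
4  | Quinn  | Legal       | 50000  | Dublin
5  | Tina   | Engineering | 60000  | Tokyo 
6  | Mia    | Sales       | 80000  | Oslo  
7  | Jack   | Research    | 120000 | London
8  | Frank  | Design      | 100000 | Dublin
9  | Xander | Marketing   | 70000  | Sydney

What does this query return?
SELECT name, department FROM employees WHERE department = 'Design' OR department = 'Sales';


Filtering: department = 'Design' OR 'Sales'
Matching: 2 rows

2 rows:
Mia, Sales
Frank, Design


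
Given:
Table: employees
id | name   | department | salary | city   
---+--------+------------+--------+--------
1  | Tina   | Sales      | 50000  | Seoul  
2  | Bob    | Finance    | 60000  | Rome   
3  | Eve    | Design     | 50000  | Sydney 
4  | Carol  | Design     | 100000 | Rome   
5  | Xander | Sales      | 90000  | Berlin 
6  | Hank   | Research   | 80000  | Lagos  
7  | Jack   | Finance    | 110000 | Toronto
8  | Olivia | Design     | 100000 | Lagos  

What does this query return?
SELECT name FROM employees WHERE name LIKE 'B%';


LIKE 'B%' matches names starting with 'B'
Matching: 1

1 rows:
Bob


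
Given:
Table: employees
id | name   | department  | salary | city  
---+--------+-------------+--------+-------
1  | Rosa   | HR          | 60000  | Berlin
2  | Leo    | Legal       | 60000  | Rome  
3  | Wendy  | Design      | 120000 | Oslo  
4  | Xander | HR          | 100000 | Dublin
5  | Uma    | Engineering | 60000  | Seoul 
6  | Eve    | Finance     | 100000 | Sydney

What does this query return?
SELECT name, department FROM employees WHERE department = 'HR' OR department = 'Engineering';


Filtering: department = 'HR' OR 'Engineering'
Matching: 3 rows

3 rows:
Rosa, HR
Xander, HR
Uma, Engineering


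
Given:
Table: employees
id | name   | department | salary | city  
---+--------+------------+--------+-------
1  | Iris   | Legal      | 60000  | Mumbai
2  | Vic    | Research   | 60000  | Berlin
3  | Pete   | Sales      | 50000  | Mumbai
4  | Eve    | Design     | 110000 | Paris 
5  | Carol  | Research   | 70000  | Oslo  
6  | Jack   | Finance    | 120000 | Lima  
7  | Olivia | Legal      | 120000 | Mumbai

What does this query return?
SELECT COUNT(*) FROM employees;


COUNT(*) counts all rows

7


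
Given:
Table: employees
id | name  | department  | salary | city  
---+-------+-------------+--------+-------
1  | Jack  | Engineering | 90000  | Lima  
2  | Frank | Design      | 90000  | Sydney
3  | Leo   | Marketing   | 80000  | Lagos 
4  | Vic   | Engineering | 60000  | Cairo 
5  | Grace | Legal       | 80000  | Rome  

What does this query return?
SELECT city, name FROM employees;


Projecting columns: city, name

5 rows:
Lima, Jack
Sydney, Frank
Lagos, Leo
Cairo, Vic
Rome, Grace


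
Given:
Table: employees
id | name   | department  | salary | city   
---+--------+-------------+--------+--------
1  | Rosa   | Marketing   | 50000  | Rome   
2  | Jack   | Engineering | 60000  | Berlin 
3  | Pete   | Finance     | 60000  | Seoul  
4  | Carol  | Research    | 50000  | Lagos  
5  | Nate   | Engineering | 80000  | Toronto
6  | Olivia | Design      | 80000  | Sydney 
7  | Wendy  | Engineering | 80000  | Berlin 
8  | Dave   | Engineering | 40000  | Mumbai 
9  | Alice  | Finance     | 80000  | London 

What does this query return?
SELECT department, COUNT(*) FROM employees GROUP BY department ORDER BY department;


Assigning each row to its department group:
  Rosa -> Marketing
  Jack -> Engineering
  Pete -> Finance
  Carol -> Research
  Nate -> Engineering
  Olivia -> Design
  Wendy -> Engineering
  Dave -> Engineering
  Alice -> Finance


5 groups:
Design, 1
Engineering, 4
Finance, 2
Marketing, 1
Research, 1


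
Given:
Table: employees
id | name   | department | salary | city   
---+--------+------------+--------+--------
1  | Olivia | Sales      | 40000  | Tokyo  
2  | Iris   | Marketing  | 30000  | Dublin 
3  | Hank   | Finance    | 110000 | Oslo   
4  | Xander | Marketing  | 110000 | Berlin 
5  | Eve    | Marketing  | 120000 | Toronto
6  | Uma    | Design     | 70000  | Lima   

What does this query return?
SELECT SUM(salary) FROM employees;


SUM(salary) = 40000 + 30000 + 110000 + 110000 + 120000 + 70000 = 480000

480000


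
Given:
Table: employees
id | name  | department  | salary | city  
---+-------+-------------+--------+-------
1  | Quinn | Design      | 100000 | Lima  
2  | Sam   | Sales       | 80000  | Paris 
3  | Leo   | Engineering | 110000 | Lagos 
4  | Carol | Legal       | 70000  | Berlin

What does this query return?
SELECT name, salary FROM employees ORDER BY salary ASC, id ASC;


Sorting by salary ASC, then id ASC for ties

4 rows:
Carol, 70000
Sam, 80000
Quinn, 100000
Leo, 110000


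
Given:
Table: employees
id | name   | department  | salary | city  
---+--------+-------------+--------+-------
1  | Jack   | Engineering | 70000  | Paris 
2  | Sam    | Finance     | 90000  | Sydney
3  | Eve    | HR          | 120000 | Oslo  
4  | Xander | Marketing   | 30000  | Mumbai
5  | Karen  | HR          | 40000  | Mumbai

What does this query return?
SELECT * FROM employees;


SELECT * returns all 5 rows with all columns

5 rows:
1, Jack, Engineering, 70000, Paris
2, Sam, Finance, 90000, Sydney
3, Eve, HR, 120000, Oslo
4, Xander, Marketing, 30000, Mumbai
5, Karen, HR, 40000, Mumbai


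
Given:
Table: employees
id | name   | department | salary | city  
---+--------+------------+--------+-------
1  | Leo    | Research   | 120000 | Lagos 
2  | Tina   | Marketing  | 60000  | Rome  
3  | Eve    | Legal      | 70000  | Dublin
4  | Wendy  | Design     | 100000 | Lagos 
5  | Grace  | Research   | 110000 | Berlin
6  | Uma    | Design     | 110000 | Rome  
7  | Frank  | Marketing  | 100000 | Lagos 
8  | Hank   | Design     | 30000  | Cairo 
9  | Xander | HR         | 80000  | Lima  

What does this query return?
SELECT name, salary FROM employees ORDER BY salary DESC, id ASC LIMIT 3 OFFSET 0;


Sort by salary DESC (id ASC tiebreak), then skip 0 and take 3
Rows 1 through 3

3 rows:
Leo, 120000
Grace, 110000
Uma, 110000


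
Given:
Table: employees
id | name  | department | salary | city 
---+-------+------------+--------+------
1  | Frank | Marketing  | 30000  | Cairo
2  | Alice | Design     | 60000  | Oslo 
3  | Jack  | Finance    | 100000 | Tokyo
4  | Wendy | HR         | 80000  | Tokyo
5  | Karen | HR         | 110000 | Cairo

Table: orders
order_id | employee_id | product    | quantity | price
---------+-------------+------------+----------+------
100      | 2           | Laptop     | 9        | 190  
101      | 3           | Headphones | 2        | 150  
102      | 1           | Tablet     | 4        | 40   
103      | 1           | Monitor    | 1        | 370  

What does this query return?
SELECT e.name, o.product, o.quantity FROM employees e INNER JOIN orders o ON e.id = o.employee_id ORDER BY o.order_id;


Joining employees.id = orders.employee_id:
  employee Alice (id=2) -> order Laptop
  employee Jack (id=3) -> order Headphones
  employee Frank (id=1) -> order Tablet
  employee Frank (id=1) -> order Monitor


4 rows:
Alice, Laptop, 9
Jack, Headphones, 2
Frank, Tablet, 4
Frank, Monitor, 1


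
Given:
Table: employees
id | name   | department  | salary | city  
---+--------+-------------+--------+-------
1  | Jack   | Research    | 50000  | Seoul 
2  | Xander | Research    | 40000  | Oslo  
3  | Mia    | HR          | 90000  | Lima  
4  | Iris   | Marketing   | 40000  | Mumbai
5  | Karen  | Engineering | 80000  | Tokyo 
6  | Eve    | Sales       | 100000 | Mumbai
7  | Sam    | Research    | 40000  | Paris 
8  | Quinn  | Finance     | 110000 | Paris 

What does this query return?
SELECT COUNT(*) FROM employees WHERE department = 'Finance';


Counting rows where department = 'Finance'
  Quinn -> MATCH


1


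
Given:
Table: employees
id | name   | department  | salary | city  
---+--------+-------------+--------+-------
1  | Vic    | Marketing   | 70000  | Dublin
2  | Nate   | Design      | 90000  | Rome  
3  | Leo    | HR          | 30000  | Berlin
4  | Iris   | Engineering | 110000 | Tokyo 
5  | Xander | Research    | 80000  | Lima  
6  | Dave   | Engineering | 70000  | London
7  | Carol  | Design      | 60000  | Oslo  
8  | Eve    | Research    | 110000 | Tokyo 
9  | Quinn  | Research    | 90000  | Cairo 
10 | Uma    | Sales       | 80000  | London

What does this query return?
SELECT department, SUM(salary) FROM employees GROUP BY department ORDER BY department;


Summing salary within each department:
  Design: 90000 + 60000 = 150000
  Engineering: 110000 + 70000 = 180000
  HR: 30000 = 30000
  Marketing: 70000 = 70000
  Research: 80000 + 110000 + 90000 = 280000
  Sales: 80000 = 80000


6 groups:
Design, 150000
Engineering, 180000
HR, 30000
Marketing, 70000
Research, 280000
Sales, 80000


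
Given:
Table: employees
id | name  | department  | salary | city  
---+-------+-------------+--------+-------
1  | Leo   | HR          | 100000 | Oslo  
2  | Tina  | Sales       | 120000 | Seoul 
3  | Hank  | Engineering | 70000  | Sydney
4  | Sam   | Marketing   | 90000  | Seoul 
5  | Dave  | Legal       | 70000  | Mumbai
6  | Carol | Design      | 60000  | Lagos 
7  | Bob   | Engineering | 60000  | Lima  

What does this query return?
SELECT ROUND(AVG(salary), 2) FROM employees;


SUM(salary) = 570000
COUNT = 7
ROUND(AVG, 2) = ROUND(570000 / 7, 2) = 81428.57

81428.57


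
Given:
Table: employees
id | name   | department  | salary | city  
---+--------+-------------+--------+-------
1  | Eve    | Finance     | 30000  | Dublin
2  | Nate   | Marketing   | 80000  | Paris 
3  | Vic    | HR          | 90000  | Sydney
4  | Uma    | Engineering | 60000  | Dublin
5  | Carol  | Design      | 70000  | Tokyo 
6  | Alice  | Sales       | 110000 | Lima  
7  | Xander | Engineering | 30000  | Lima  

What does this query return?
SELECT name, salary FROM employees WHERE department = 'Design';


Filtering: department = 'Design'
Matching rows: 1

1 rows:
Carol, 70000


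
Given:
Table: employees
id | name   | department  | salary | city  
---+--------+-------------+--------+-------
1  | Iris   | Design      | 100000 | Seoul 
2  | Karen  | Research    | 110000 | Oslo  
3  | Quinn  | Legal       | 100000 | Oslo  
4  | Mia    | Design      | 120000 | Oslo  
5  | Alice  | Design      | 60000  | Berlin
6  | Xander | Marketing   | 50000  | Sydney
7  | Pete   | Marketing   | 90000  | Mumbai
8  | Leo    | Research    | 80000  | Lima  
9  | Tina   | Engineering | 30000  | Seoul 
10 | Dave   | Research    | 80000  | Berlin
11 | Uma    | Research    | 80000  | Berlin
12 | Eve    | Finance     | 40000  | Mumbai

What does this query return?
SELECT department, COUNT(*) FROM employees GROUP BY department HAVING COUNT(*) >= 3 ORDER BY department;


Groups with count >= 3:
  Design: 3 -> PASS
  Research: 4 -> PASS
  Engineering: 1 -> filtered out
  Finance: 1 -> filtered out
  Legal: 1 -> filtered out
  Marketing: 2 -> filtered out


2 groups:
Design, 3
Research, 4


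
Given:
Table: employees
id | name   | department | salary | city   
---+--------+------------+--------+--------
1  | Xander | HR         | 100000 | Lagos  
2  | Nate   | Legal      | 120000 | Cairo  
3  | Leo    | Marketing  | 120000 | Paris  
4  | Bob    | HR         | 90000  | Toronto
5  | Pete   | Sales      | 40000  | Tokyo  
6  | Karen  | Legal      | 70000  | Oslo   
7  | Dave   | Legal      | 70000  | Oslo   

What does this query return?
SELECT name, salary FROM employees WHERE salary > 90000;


Filtering: salary > 90000
Matching: 3 rows

3 rows:
Xander, 100000
Nate, 120000
Leo, 120000


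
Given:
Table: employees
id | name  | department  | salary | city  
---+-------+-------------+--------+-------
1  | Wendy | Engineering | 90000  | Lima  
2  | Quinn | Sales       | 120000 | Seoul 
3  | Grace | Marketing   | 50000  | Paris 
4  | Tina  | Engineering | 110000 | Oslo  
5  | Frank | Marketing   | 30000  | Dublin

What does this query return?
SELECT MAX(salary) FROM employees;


Salaries: 90000, 120000, 50000, 110000, 30000
MAX = 120000

120000


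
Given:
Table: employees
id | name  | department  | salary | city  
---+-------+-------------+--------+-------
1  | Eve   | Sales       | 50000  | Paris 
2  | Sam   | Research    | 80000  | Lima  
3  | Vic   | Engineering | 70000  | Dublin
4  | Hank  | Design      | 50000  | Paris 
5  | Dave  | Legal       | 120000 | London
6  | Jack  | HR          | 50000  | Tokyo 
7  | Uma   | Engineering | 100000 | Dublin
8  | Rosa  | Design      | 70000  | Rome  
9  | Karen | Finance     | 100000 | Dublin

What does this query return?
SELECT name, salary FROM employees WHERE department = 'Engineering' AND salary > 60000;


Filtering: department = 'Engineering' AND salary > 60000
Matching: 2 rows

2 rows:
Vic, 70000
Uma, 100000


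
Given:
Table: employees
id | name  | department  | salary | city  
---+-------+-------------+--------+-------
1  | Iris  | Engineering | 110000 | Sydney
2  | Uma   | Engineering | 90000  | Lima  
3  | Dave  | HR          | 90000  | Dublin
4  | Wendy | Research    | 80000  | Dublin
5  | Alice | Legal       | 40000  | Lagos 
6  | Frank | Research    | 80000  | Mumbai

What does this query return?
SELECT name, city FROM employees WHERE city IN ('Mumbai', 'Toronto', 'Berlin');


Filtering: city IN ('Mumbai', 'Toronto', 'Berlin')
Matching: 1 rows

1 rows:
Frank, Mumbai


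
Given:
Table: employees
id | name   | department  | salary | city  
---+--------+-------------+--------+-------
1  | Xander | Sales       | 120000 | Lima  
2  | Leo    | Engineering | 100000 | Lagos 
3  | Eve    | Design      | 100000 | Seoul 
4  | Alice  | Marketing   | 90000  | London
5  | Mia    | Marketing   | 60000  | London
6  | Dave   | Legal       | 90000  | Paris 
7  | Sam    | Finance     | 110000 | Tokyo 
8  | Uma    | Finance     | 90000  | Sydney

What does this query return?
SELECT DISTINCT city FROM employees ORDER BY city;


All 'city' values (row order): Lima, Lagos, Seoul, London, London, Paris, Tokyo, Sydney
Removing duplicates leaves 7 unique value(s).

7 values:
Lagos
Lima
London
Paris
Seoul
Sydney
Tokyo


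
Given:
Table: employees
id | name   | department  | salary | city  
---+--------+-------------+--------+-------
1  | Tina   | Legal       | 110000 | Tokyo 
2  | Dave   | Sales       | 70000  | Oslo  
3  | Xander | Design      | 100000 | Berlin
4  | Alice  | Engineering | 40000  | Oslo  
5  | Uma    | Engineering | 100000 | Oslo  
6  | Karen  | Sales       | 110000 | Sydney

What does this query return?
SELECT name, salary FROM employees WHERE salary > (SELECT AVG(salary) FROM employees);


Subquery: AVG(salary) = 88333.33
Filtering: salary > 88333.33
  Tina (110000) -> MATCH
  Xander (100000) -> MATCH
  Uma (100000) -> MATCH
  Karen (110000) -> MATCH


4 rows:
Tina, 110000
Xander, 100000
Uma, 100000
Karen, 110000


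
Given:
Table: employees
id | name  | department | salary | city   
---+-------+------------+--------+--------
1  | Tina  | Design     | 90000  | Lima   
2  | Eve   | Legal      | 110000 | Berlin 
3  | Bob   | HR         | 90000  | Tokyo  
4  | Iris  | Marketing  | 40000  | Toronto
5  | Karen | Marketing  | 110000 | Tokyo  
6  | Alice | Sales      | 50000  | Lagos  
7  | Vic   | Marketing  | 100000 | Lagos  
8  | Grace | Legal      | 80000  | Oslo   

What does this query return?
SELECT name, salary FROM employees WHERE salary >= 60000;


Filtering: salary >= 60000
Matching: 6 rows

6 rows:
Tina, 90000
Eve, 110000
Bob, 90000
Karen, 110000
Vic, 100000
Grace, 80000


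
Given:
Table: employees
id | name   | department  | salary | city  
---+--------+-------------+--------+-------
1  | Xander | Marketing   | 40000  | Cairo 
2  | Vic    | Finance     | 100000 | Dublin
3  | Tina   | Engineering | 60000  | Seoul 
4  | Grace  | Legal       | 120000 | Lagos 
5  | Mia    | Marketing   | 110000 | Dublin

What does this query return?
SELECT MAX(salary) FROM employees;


Salaries: 40000, 100000, 60000, 120000, 110000
MAX = 120000

120000


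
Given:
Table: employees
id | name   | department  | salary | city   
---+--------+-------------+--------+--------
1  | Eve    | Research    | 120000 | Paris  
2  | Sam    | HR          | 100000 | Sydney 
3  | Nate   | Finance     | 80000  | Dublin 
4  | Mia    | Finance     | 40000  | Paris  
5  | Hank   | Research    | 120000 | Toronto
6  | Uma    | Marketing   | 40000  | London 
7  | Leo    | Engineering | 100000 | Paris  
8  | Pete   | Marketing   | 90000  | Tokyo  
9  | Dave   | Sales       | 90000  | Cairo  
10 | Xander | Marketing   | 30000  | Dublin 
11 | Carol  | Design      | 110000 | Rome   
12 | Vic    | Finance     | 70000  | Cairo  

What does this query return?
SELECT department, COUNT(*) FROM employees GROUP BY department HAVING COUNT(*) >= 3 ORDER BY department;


Groups with count >= 3:
  Finance: 3 -> PASS
  Marketing: 3 -> PASS
  Design: 1 -> filtered out
  Engineering: 1 -> filtered out
  HR: 1 -> filtered out
  Research: 2 -> filtered out
  Sales: 1 -> filtered out


2 groups:
Finance, 3
Marketing, 3


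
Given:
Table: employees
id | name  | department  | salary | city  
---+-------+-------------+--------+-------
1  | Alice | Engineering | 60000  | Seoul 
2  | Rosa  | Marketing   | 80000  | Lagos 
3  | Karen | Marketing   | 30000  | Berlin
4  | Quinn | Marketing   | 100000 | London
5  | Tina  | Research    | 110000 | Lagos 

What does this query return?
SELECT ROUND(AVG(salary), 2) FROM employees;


SUM(salary) = 380000
COUNT = 5
ROUND(AVG, 2) = ROUND(380000 / 5, 2) = 76000.0

76000.0


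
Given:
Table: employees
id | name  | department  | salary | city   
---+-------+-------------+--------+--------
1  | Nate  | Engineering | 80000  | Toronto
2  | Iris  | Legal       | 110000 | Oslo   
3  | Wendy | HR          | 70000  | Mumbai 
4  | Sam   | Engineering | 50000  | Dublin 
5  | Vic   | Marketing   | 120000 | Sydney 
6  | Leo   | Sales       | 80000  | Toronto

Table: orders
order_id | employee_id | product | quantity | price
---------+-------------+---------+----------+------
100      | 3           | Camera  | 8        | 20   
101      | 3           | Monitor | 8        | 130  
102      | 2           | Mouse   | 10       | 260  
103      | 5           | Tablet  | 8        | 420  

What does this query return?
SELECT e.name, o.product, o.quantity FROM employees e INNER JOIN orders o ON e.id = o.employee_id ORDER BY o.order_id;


Joining employees.id = orders.employee_id:
  employee Wendy (id=3) -> order Camera
  employee Wendy (id=3) -> order Monitor
  employee Iris (id=2) -> order Mouse
  employee Vic (id=5) -> order Tablet


4 rows:
Wendy, Camera, 8
Wendy, Monitor, 8
Iris, Mouse, 10
Vic, Tablet, 8


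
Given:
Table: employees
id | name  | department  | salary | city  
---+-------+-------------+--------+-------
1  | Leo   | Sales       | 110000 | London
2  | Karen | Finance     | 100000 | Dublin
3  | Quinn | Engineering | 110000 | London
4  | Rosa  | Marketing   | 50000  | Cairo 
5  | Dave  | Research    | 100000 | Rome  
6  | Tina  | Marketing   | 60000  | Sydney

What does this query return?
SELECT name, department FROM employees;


Projecting columns: name, department

6 rows:
Leo, Sales
Karen, Finance
Quinn, Engineering
Rosa, Marketing
Dave, Research
Tina, Marketing


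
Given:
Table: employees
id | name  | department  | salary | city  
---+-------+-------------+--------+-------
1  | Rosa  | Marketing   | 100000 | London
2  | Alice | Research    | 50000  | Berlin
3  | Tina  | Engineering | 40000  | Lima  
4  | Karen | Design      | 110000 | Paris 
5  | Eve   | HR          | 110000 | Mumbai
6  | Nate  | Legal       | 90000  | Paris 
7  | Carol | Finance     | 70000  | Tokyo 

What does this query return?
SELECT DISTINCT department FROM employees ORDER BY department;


All 'department' values (row order): Marketing, Research, Engineering, Design, HR, Legal, Finance
Removing duplicates leaves 7 unique value(s).

7 values:
Design
Engineering
Finance
HR
Legal
Marketing
Research


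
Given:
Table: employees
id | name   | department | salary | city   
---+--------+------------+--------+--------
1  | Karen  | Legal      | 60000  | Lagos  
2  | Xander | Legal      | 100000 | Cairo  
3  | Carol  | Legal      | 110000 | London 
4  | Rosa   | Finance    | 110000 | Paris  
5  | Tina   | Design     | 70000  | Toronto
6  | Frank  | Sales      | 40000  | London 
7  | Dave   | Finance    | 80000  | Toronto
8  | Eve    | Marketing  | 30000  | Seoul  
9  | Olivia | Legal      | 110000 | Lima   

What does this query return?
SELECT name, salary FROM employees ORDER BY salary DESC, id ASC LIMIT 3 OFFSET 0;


Sort by salary DESC (id ASC tiebreak), then skip 0 and take 3
Rows 1 through 3

3 rows:
Carol, 110000
Rosa, 110000
Olivia, 110000
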